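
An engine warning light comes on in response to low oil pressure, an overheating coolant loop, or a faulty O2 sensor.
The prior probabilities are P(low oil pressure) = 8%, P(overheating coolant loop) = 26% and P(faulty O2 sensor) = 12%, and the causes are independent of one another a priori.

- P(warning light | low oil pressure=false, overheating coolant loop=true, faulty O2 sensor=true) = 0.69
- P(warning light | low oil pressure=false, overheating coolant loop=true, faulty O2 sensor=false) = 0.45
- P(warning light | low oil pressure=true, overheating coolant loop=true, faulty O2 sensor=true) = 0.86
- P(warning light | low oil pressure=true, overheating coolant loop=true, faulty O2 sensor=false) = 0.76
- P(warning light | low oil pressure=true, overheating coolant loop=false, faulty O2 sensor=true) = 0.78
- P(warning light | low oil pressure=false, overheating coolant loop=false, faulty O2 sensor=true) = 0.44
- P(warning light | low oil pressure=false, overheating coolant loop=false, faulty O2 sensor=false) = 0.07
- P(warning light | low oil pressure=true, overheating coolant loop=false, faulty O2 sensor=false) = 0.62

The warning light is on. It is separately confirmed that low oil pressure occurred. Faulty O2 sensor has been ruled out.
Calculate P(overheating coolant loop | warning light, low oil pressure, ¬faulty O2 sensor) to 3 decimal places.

P(warning light | low oil pressure, ¬faulty O2 sensor) = 0.62×0.74 + 0.76×0.26 = 0.458800 + 0.197600 = 0.656400
Of this, 0.197600 comes from 0.76×0.26 (the overheating coolant loop=true cases).
P(overheating coolant loop | warning light, low oil pressure, ¬faulty O2 sensor) = 0.197600 / 0.656400 ≈ 0.301

P(overheating coolant loop | warning light, low oil pressure, ¬faulty O2 sensor) ≈ 0.301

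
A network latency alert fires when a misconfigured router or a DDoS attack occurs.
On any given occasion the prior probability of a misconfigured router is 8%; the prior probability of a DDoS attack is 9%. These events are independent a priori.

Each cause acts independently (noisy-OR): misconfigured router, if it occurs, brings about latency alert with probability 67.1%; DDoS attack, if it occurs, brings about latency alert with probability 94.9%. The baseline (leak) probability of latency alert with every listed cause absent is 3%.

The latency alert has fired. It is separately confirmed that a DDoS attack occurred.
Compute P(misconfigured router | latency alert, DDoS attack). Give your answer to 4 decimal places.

Under noisy-OR, P(latency alert | causes) = 1 − (1−0.03)·∏(1−qᵢ) over the active causes.
For the numerator, keep only misconfigured router=true terms: 0.983724*0.08 = 0.078698
The normalizing constant is 0.95053*0.92 + 0.983724*0.08 = 0.953186
Posterior = 0.078698 / 0.953186 ≈ 0.0826

P(misconfigured router | latency alert, DDoS attack) ≈ 0.0826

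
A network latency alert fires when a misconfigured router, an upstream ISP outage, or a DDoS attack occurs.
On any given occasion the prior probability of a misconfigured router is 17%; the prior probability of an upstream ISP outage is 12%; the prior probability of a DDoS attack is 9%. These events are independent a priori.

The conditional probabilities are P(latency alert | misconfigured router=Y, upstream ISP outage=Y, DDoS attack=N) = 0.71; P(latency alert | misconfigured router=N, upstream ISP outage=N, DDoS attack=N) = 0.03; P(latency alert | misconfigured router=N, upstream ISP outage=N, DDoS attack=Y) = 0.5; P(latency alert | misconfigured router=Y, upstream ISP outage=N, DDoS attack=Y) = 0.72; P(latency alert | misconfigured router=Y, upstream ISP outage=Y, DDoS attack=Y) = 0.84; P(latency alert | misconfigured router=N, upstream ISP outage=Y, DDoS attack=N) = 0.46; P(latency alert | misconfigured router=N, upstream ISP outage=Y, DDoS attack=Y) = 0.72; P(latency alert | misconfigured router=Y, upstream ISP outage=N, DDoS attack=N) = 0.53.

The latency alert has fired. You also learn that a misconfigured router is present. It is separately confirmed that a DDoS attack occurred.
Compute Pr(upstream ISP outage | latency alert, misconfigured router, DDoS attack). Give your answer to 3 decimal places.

Pr(upstream ISP outage | latency alert, misconfigured router, DDoS attack) ≈ 0.137

P(latency alert | misconfigured router, DDoS attack) = 0.72×0.88 + 0.84×0.12 = 0.633600 + 0.100800 = 0.734400
The upstream ISP outage-present share is 0.84×0.12 = 0.100800.
P(upstream ISP outage | latency alert, misconfigured router, DDoS attack) = 0.100800 / 0.734400 ≈ 0.137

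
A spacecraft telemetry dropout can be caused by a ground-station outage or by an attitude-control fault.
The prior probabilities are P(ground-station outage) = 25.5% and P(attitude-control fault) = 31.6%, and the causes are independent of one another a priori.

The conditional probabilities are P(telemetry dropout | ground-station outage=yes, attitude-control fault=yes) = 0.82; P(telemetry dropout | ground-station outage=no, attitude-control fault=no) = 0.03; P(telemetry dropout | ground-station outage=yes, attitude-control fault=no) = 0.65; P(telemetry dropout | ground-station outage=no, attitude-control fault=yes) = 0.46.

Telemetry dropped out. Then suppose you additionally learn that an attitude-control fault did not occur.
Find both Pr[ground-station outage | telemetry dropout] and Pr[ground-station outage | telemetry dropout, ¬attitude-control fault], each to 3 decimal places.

Sum P(telemetry dropout|·) weighted by the priors over the 4 (ground-station outage, attitude-control fault) configurations:
  P(telemetry dropout) = 0.03×0.745×0.684 + 0.46×0.745×0.316 + 0.65×0.255×0.684 + 0.82×0.255×0.316
        = 0.015287 + 0.108293 + 0.113373 + 0.066076 = 0.303029
The terms with ground-station outage present sum to 0.179449, so
  P(ground-station outage | telemetry dropout) = 0.179449 / 0.303029 ≈ 0.592

Now also conditioning on attitude-control fault≠true:
P(telemetry dropout | ¬attitude-control fault) = 0.03·0.745 + 0.65·0.255 = 0.022350 + 0.165750 = 0.188100
Restricting to configurations with ground-station outage present: 0.65·0.255 = 0.165750.
Hence the posterior is 0.165750/0.188100 ≈ 0.881.
With attitude-control fault excluded, ground-station outage must carry more of the explanatory weight for the telemetry dropout.

Pr[ground-station outage | telemetry dropout] ≈ 0.592; Pr[ground-station outage | telemetry dropout, ¬attitude-control fault] ≈ 0.881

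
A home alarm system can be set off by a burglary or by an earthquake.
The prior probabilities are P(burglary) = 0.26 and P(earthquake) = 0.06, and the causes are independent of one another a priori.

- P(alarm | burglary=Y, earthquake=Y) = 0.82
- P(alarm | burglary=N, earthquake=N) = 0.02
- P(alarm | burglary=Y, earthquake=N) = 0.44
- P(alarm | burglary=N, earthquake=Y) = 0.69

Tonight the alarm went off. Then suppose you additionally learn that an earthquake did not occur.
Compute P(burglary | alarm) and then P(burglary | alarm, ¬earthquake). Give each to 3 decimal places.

P(burglary | alarm) ≈ 0.730; P(burglary | alarm, ¬earthquake) ≈ 0.885

Weight on burglary=true, given the evidence: 0.107536 + 0.012792 = 0.120328
The normalizing constant is 0.02·0.74·0.94 + 0.69·0.74·0.06 + 0.44·0.26·0.94 + 0.82·0.26·0.06 = 0.164876
P(burglary | alarm) = 0.120328/0.164876 ≈ 0.730

Now condition on the additional information:
P(alarm | ¬earthquake) = 0.02*0.74 + 0.44*0.26 = 0.014800 + 0.114400 = 0.129200
Of this, 0.114400 comes from 0.44*0.26 (the burglary=true cases).
Hence the posterior is 0.114400/0.129200 ≈ 0.885.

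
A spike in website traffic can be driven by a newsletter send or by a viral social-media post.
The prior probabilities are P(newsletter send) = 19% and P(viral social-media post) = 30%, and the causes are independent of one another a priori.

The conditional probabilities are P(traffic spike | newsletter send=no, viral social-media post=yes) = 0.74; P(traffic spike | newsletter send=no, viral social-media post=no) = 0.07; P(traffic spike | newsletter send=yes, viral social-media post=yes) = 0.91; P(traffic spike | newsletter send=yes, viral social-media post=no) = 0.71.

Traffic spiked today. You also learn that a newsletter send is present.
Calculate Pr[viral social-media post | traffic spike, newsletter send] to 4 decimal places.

P(traffic spike | newsletter send) = 0.71×0.7 + 0.91×0.3 = 0.497000 + 0.273000 = 0.770000
The viral social-media post-present share is 0.91×0.3 = 0.273000.
So P(viral social-media post | traffic spike, newsletter send) = 0.273000/0.770000 ≈ 0.3545.

Pr[viral social-media post | traffic spike, newsletter send] ≈ 0.3545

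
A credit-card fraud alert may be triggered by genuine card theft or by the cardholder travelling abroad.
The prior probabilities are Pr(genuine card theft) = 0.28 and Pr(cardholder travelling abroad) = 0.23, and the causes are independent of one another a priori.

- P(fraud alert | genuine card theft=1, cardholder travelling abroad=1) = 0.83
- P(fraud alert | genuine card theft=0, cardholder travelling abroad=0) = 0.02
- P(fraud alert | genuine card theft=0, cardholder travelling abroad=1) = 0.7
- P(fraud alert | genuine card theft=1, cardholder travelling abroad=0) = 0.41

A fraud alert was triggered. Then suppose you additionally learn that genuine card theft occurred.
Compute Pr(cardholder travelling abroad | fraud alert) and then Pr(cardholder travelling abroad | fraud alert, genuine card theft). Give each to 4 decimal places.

Pr(cardholder travelling abroad | fraud alert) ≈ 0.6300; Pr(cardholder travelling abroad | fraud alert, genuine card theft) ≈ 0.3768

Weight on cardholder travelling abroad=true, given the evidence: 0.115920 + 0.053452 = 0.169372
Normalizer over all consistent configurations: 0.02*0.72*0.77 + 0.7*0.72*0.23 + 0.41*0.28*0.77 + 0.83*0.28*0.23 = 0.268856
P(cardholder travelling abroad | fraud alert) = 0.169372/0.268856 ≈ 0.6300

With the extra evidence:
Numerator (weight on configurations with cardholder travelling abroad): 0.83·0.23 = 0.190900
Denominator P(fraud alert | genuine card theft): 0.41·0.77 + 0.83·0.23 = 0.506600
P(cardholder travelling abroad | fraud alert, genuine card theft) = 0.190900/0.506600 ≈ 0.3768
The drop from 0.6300 to 0.3768 is the explaining-away (discounting) effect.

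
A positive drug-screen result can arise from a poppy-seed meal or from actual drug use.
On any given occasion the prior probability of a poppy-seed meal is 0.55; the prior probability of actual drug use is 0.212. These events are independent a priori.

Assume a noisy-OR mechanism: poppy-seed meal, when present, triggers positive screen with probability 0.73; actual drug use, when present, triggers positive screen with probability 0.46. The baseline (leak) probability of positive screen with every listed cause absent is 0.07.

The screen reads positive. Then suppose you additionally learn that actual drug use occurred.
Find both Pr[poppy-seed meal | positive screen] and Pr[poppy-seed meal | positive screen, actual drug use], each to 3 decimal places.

Pr[poppy-seed meal | positive screen] ≈ 0.855; Pr[poppy-seed meal | positive screen, actual drug use] ≈ 0.680

Under noisy-OR, P(positive screen | causes) = 1 − (1−0.07)·∏(1−qᵢ) over the active causes.
P(positive screen) = 0.07*0.45*0.788 + 0.4978*0.45*0.212 + 0.7489*0.55*0.788 + 0.864406*0.55*0.212 = 0.024822 + 0.047490 + 0.324573 + 0.100790 = 0.497675
Restricting to configurations with poppy-seed meal present: 0.324573 + 0.100790 = 0.425363.
Hence the posterior is 0.425363/0.497675 ≈ 0.855.

Now also conditioning on actual drug use=true:
Enumerate both values of poppy-seed meal and weight by the priors:
  P(positive screen | actual drug use) = 0.4978·0.45 + 0.864406·0.55
        = 0.224010 + 0.475423 = 0.699433
The terms with poppy-seed meal present sum to 0.475423, so
  P(poppy-seed meal | positive screen, actual drug use) = 0.475423 / 0.699433 ≈ 0.680
The drop from 0.855 to 0.680 is the explaining-away (discounting) effect.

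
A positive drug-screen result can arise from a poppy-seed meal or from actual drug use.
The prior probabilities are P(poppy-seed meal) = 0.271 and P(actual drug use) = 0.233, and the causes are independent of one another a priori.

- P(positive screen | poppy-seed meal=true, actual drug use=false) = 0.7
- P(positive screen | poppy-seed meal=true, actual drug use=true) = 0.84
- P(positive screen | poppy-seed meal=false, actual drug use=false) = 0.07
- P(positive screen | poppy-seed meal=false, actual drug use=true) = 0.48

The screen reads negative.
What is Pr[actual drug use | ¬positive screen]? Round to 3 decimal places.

Enumerate the 4 (poppy-seed meal, actual drug use) configurations and weight by the priors:
  P(¬positive screen) = 0.93×0.729×0.767 + 0.52×0.729×0.233 + 0.3×0.271×0.767 + 0.16×0.271×0.233
        = 0.520003 + 0.088326 + 0.062357 + 0.010103 = 0.680789
Keeping only the actual drug use-present terms gives 0.098429, so
  P(actual drug use | ¬positive screen) = 0.098429 / 0.680789 ≈ 0.145

Pr[actual drug use | ¬positive screen] ≈ 0.145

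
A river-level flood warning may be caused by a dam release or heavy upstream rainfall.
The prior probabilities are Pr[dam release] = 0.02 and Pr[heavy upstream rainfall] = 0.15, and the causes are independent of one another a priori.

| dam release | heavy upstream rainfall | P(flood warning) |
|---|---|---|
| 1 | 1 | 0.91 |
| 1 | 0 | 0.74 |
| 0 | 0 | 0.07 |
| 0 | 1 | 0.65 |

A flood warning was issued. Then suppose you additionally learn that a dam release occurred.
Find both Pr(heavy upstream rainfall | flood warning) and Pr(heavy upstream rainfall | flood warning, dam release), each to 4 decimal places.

Pr(heavy upstream rainfall | flood warning) ≈ 0.5810; Pr(heavy upstream rainfall | flood warning, dam release) ≈ 0.1783

P(flood warning) = 0.07·0.98·0.85 + 0.65·0.98·0.15 + 0.74·0.02·0.85 + 0.91·0.02·0.15 = 0.058310 + 0.095550 + 0.012580 + 0.002730 = 0.169170
The heavy upstream rainfall-present share is 0.095550 + 0.002730 = 0.098280.
So P(heavy upstream rainfall | flood warning) = 0.098280/0.169170 ≈ 0.5810.

Now condition on the additional information:
Enumerate both values of heavy upstream rainfall and weight by the priors:
  P(flood warning | dam release) = 0.74×0.85 + 0.91×0.15
        = 0.629000 + 0.136500 = 0.765500
Keeping only the heavy upstream rainfall-present terms gives 0.136500, so
  P(heavy upstream rainfall | flood warning, dam release) = 0.136500 / 0.765500 ≈ 0.1783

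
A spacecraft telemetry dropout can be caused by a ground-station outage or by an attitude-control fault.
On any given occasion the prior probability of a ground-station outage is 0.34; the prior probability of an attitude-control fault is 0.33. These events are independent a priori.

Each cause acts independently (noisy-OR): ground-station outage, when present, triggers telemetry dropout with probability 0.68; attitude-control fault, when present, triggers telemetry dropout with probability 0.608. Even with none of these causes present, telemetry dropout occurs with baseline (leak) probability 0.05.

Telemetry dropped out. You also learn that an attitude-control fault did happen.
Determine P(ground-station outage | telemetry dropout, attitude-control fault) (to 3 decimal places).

Under noisy-OR, P(telemetry dropout | causes) = 1 − (1−0.05)·∏(1−qᵢ) over the active causes.
For the numerator, keep only ground-station outage=true terms: 0.880832×0.34 = 0.299483
Denominator P(telemetry dropout | attitude-control fault): 0.6276×0.66 + 0.880832×0.34 = 0.713699
P(ground-station outage | telemetry dropout, attitude-control fault) = 0.299483/0.713699 ≈ 0.420

P(ground-station outage | telemetry dropout, attitude-control fault) ≈ 0.420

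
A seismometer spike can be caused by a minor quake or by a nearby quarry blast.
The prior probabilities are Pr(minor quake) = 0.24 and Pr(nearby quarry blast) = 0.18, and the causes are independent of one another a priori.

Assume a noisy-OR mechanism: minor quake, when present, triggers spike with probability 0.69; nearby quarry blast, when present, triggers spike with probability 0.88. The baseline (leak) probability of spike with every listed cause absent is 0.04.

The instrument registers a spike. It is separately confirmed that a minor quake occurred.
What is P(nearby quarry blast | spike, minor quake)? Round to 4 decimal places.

Under noisy-OR, P(spike | causes) = 1 − (1−0.04)·∏(1−qᵢ) over the active causes.
P(spike | minor quake) = 0.7024·0.82 + 0.964288·0.18 = 0.575968 + 0.173572 = 0.749540
Restricting to configurations with nearby quarry blast present: 0.964288·0.18 = 0.173572.
So P(nearby quarry blast | spike, minor quake) = 0.173572/0.749540 ≈ 0.2316.

P(nearby quarry blast | spike, minor quake) ≈ 0.2316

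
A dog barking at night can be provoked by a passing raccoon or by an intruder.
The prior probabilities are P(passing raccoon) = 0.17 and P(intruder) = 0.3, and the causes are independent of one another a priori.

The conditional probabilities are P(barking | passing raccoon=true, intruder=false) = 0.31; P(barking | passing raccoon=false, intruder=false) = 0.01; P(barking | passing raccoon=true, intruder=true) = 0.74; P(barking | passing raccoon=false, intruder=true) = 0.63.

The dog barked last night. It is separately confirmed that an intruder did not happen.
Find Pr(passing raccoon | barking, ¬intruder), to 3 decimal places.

P(barking | ¬intruder) = 0.01·0.83 + 0.31·0.17 = 0.008300 + 0.052700 = 0.061000
The passing raccoon-present share is 0.31·0.17 = 0.052700.
Hence the posterior is 0.052700/0.061000 ≈ 0.864.

Pr(passing raccoon | barking, ¬intruder) ≈ 0.864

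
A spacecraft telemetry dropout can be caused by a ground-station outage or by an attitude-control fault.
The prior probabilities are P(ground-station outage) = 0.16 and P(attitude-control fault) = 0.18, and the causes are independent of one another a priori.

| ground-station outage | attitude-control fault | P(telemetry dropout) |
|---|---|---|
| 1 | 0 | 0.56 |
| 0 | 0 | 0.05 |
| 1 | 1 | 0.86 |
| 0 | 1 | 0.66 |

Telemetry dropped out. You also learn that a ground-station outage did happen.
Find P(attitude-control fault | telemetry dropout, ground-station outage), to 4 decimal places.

P(attitude-control fault | telemetry dropout, ground-station outage) ≈ 0.2521

Numerator (weight on configurations with attitude-control fault): 0.86×0.18 = 0.154800
Normalizer over all consistent configurations: 0.56×0.82 + 0.86×0.18 = 0.614000
Posterior = 0.154800 / 0.614000 ≈ 0.2521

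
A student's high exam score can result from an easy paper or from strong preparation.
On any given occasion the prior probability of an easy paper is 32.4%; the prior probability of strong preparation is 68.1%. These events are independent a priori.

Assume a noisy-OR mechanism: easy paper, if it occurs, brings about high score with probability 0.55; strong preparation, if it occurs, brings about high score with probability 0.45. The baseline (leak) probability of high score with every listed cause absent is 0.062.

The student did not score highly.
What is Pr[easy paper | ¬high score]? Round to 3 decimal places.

Under noisy-OR, P(high score | causes) = 1 − (1−0.062)·∏(1−qᵢ) over the active causes.
Weight on easy paper=true, given the evidence: 0.043627 + 0.051224 = 0.094851
The normalizing constant is 0.938*0.676*0.319 + 0.5159*0.676*0.681 + 0.4221*0.324*0.319 + 0.232155*0.324*0.681 = 0.534623
P(easy paper | ¬high score) = 0.094851/0.534623 ≈ 0.177

Pr[easy paper | ¬high score] ≈ 0.177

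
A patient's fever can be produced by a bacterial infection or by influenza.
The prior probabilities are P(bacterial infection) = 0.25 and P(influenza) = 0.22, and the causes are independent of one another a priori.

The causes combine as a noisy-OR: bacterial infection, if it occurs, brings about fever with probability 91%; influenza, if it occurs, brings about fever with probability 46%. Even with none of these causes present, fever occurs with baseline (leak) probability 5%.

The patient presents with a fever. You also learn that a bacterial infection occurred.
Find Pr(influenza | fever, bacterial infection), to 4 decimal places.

Under noisy-OR, P(fever | causes) = 1 − (1−0.05)·∏(1−qᵢ) over the active causes.
For the numerator, keep only influenza=true terms: 0.95383·0.22 = 0.209843
Denominator P(fever | bacterial infection): 0.9145·0.78 + 0.95383·0.22 = 0.923153
Posterior = 0.209843 / 0.923153 ≈ 0.2273

Pr(influenza | fever, bacterial infection) ≈ 0.2273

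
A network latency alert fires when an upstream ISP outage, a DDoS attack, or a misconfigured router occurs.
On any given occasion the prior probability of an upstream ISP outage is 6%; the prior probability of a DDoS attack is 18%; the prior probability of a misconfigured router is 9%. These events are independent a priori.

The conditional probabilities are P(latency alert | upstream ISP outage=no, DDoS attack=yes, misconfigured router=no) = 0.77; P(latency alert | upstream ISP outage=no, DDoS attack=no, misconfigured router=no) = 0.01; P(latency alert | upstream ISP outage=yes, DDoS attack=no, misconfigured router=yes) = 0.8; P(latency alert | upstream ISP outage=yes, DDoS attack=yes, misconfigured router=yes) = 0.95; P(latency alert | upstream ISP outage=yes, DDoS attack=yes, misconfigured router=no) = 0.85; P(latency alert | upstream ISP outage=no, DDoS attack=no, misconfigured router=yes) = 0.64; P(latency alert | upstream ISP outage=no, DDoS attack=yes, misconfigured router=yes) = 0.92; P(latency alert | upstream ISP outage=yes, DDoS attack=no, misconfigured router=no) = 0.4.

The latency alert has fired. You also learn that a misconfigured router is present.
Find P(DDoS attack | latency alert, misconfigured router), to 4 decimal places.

P(DDoS attack | latency alert, misconfigured router) ≈ 0.2375

For the numerator, keep only DDoS attack=true terms: 0.155664 + 0.010260 = 0.165924
The normalizing constant is 0.64*0.94*0.82 + 0.92*0.94*0.18 + 0.8*0.06*0.82 + 0.95*0.06*0.18 = 0.698596
P(DDoS attack | latency alert, misconfigured router) = 0.165924/0.698596 ≈ 0.2375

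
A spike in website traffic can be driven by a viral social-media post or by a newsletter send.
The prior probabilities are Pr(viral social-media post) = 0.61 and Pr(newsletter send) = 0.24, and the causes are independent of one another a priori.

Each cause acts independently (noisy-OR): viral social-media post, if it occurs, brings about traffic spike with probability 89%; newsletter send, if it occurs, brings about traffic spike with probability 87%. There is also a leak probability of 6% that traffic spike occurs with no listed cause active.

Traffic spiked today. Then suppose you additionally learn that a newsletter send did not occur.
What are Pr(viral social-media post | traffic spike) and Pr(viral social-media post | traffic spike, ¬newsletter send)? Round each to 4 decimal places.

Pr(viral social-media post | traffic spike) ≈ 0.8486; Pr(viral social-media post | traffic spike, ¬newsletter send) ≈ 0.9590

Under noisy-OR, P(traffic spike | causes) = 1 − (1−0.06)·∏(1−qᵢ) over the active causes.
P(traffic spike) = 0.06*0.39*0.76 + 0.8778*0.39*0.24 + 0.8966*0.61*0.76 + 0.986558*0.61*0.24 = 0.017784 + 0.082162 + 0.415664 + 0.144432 = 0.660042
Of this, 0.560096 comes from 0.415664 + 0.144432 (the viral social-media post=true cases).
P(viral social-media post | traffic spike) = 0.560096 / 0.660042 ≈ 0.8486

With the extra evidence:
For the numerator, keep only viral social-media post=true terms: 0.8966*0.61 = 0.546926
Denominator P(traffic spike | ¬newsletter send): 0.06*0.39 + 0.8966*0.61 = 0.570326
Posterior = 0.546926 / 0.570326 ≈ 0.9590
Ruling out newsletter send raises the posterior on viral social-media post — the flip side of explaining away.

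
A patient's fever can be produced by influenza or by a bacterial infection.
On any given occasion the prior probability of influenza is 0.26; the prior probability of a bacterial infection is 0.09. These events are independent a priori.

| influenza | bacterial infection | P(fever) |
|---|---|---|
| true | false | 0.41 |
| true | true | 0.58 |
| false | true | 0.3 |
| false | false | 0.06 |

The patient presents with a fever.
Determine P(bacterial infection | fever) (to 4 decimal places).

Weight on bacterial infection=true, given the evidence: 0.019980 + 0.013572 = 0.033552
The normalizing constant is 0.06*0.74*0.91 + 0.3*0.74*0.09 + 0.41*0.26*0.91 + 0.58*0.26*0.09 = 0.170962
P(bacterial infection | fever) = 0.033552/0.170962 ≈ 0.1963

P(bacterial infection | fever) ≈ 0.1963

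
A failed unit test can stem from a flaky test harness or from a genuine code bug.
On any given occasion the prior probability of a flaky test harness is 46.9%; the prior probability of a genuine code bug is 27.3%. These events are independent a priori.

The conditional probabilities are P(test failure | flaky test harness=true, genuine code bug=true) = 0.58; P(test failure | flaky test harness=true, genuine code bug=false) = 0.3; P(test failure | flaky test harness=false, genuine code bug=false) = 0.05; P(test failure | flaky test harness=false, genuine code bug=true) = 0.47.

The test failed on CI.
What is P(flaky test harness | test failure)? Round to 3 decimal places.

For the numerator, keep only flaky test harness=true terms: 0.102289 + 0.074261 = 0.176550
Normalizer over all consistent configurations: 0.05*0.531*0.727 + 0.47*0.531*0.273 + 0.3*0.469*0.727 + 0.58*0.469*0.273 = 0.263985
P(flaky test harness | test failure) = 0.176550/0.263985 ≈ 0.669

P(flaky test harness | test failure) ≈ 0.669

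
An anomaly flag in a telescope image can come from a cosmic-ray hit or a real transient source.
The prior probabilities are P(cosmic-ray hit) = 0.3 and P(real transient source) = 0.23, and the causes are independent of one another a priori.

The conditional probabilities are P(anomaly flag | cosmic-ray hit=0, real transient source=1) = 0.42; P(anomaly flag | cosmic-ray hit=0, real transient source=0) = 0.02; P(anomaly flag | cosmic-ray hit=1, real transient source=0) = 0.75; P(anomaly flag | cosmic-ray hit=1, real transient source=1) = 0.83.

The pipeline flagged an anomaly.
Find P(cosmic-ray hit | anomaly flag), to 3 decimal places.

P(cosmic-ray hit | anomaly flag) ≈ 0.746

For the numerator, keep only cosmic-ray hit=true terms: 0.173250 + 0.057270 = 0.230520
Denominator P(anomaly flag): 0.02×0.7×0.77 + 0.42×0.7×0.23 + 0.75×0.3×0.77 + 0.83×0.3×0.23 = 0.308920
P(cosmic-ray hit | anomaly flag) = 0.230520/0.308920 ≈ 0.746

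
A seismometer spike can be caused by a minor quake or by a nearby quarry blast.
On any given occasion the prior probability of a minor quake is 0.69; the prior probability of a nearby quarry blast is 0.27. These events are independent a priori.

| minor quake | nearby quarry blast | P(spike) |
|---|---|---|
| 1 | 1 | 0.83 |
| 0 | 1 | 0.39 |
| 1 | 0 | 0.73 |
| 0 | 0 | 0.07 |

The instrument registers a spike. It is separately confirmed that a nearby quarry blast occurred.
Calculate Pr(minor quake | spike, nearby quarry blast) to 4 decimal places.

P(spike | nearby quarry blast) = 0.39·0.31 + 0.83·0.69 = 0.120900 + 0.572700 = 0.693600
Restricting to configurations with minor quake present: 0.83·0.69 = 0.572700.
So P(minor quake | spike, nearby quarry blast) = 0.572700/0.693600 ≈ 0.8257.

Pr(minor quake | spike, nearby quarry blast) ≈ 0.8257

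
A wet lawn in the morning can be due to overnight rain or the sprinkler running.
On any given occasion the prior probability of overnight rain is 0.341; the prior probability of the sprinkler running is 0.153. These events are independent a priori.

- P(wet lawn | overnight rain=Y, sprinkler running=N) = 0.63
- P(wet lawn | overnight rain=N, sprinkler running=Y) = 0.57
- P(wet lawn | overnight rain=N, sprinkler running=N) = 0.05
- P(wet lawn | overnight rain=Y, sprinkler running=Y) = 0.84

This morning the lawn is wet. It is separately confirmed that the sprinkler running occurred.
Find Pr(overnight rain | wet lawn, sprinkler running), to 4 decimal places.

Pr(overnight rain | wet lawn, sprinkler running) ≈ 0.4326

For the numerator, keep only overnight rain=true terms: 0.84*0.341 = 0.286440
The normalizing constant is 0.57*0.659 + 0.84*0.341 = 0.662070
P(overnight rain | wet lawn, sprinkler running) = 0.286440/0.662070 ≈ 0.4326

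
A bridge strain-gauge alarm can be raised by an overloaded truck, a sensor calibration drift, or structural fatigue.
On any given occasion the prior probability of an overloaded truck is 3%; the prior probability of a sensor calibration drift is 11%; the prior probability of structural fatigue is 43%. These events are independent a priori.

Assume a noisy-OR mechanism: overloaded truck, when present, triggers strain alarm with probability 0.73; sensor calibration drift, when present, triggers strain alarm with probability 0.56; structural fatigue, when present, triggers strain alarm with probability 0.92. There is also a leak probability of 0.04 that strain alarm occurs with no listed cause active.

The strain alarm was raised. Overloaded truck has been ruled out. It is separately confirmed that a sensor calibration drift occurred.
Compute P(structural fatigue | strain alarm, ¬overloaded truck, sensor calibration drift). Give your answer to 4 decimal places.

Under noisy-OR, P(strain alarm | causes) = 1 − (1−0.04)·∏(1−qᵢ) over the active causes.
P(strain alarm | ¬overloaded truck, sensor calibration drift) = 0.5776×0.57 + 0.966208×0.43 = 0.329232 + 0.415469 = 0.744701
Of this, 0.415469 comes from 0.966208×0.43 (the structural fatigue=true cases).
So P(structural fatigue | strain alarm, ¬overloaded truck, sensor calibration drift) = 0.415469/0.744701 ≈ 0.5579.

P(structural fatigue | strain alarm, ¬overloaded truck, sensor calibration drift) ≈ 0.5579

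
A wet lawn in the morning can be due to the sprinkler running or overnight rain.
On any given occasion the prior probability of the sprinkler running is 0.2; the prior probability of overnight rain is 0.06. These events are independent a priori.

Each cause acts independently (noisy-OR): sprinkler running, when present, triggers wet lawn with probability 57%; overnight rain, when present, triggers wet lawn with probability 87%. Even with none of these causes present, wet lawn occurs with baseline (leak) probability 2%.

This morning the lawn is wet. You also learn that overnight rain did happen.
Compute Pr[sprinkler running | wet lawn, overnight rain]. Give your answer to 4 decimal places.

Pr[sprinkler running | wet lawn, overnight rain] ≈ 0.2131

Under noisy-OR, P(wet lawn | causes) = 1 − (1−0.02)·∏(1−qᵢ) over the active causes.
By total probability over both values of sprinkler running:
  P(wet lawn | overnight rain) = 0.8726·0.8 + 0.945218·0.2
        = 0.698080 + 0.189044 = 0.887124
The terms with sprinkler running present sum to 0.189044, so
  P(sprinkler running | wet lawn, overnight rain) = 0.189044 / 0.887124 ≈ 0.2131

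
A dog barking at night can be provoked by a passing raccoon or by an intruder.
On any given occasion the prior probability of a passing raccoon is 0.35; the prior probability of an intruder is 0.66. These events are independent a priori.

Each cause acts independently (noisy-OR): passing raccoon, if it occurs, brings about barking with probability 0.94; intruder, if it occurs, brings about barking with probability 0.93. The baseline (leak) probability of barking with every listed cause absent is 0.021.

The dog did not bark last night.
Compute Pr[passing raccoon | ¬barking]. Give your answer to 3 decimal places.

Under noisy-OR, P(barking | causes) = 1 − (1−0.021)·∏(1−qᵢ) over the active causes.
P(¬barking) = 0.979·0.65·0.34 + 0.06853·0.65·0.66 + 0.05874·0.35·0.34 + 0.004112·0.35·0.66 = 0.216359 + 0.029399 + 0.006990 + 0.000950 = 0.253698
The passing raccoon-present share is 0.006990 + 0.000950 = 0.007940.
P(passing raccoon | ¬barking) = 0.007940 / 0.253698 ≈ 0.031

Pr[passing raccoon | ¬barking] ≈ 0.031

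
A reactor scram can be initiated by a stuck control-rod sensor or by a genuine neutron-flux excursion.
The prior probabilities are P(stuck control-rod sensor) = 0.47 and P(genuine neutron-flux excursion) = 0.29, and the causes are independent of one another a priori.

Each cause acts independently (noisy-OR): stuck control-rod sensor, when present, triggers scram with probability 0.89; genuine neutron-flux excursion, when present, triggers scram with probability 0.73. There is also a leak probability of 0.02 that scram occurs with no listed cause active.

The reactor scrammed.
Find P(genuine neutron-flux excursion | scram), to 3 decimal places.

Under noisy-OR, P(scram | causes) = 1 − (1−0.02)·∏(1−qᵢ) over the active causes.
P(scram) = 0.02·0.53·0.71 + 0.7354·0.53·0.29 + 0.8922·0.47·0.71 + 0.970894·0.47·0.29 = 0.007526 + 0.113031 + 0.297727 + 0.132333 = 0.550617
Restricting to configurations with genuine neutron-flux excursion present: 0.113031 + 0.132333 = 0.245364.
Hence the posterior is 0.245364/0.550617 ≈ 0.446.

P(genuine neutron-flux excursion | scram) ≈ 0.446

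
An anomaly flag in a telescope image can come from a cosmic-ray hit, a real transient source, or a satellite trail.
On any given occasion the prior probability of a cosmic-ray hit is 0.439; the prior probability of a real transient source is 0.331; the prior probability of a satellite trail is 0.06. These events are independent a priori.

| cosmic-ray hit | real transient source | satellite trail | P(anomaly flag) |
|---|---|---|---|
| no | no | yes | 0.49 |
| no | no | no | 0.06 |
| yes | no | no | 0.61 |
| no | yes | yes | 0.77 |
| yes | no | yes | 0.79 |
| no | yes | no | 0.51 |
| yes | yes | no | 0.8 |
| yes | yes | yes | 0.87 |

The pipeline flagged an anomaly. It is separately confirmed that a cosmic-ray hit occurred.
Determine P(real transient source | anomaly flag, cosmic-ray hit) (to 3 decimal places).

P(real transient source | anomaly flag, cosmic-ray hit) ≈ 0.391

By total probability over the 4 (real transient source, satellite trail) configurations:
  P(anomaly flag | cosmic-ray hit) = 0.61·0.669·0.94 + 0.79·0.669·0.06 + 0.8·0.331·0.94 + 0.87·0.331·0.06
        = 0.383605 + 0.031711 + 0.248912 + 0.017278 = 0.681506
Keeping only the real transient source-present terms gives 0.266190, so
  P(real transient source | anomaly flag, cosmic-ray hit) = 0.266190 / 0.681506 ≈ 0.391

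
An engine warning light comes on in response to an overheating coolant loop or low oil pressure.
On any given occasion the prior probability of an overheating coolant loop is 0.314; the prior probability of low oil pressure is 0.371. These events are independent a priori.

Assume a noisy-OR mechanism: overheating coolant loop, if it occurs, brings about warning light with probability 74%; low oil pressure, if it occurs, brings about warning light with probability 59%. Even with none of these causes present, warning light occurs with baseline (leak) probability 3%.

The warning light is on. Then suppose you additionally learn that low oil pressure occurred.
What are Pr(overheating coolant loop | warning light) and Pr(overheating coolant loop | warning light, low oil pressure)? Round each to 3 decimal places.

Under noisy-OR, P(warning light | causes) = 1 − (1−0.03)·∏(1−qᵢ) over the active causes.
P(warning light) = 0.03*0.686*0.629 + 0.6023*0.686*0.371 + 0.7478*0.314*0.629 + 0.896598*0.314*0.371 = 0.012945 + 0.153289 + 0.147695 + 0.104448 = 0.418377
The overheating coolant loop-present share is 0.147695 + 0.104448 = 0.252143.
So P(overheating coolant loop | warning light) = 0.252143/0.418377 ≈ 0.603.

Now condition on the additional information:
P(warning light | low oil pressure) = 0.6023×0.686 + 0.896598×0.314 = 0.413178 + 0.281532 = 0.694710
The overheating coolant loop-present share is 0.896598×0.314 = 0.281532.
P(overheating coolant loop | warning light, low oil pressure) = 0.281532 / 0.694710 ≈ 0.405
This is intercausal reasoning (explaining away): once low oil pressure accounts for the warning light, overheating coolant loop becomes less likely.

Pr(overheating coolant loop | warning light) ≈ 0.603; Pr(overheating coolant loop | warning light, low oil pressure) ≈ 0.405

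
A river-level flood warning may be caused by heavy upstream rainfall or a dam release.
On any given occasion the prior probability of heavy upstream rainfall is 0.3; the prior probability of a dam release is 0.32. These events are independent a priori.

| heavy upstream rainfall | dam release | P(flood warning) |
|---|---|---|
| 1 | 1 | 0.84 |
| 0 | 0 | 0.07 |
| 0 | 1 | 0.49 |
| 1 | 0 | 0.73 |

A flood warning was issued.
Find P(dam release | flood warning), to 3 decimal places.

Sum P(flood warning|·) weighted by the priors over the 4 (heavy upstream rainfall, dam release) configurations:
  P(flood warning) = 0.07*0.7*0.68 + 0.49*0.7*0.32 + 0.73*0.3*0.68 + 0.84*0.3*0.32
        = 0.033320 + 0.109760 + 0.148920 + 0.080640 = 0.372640
Configurations with dam release contribute 0.190400, so
  P(dam release | flood warning) = 0.190400 / 0.372640 ≈ 0.511

P(dam release | flood warning) ≈ 0.511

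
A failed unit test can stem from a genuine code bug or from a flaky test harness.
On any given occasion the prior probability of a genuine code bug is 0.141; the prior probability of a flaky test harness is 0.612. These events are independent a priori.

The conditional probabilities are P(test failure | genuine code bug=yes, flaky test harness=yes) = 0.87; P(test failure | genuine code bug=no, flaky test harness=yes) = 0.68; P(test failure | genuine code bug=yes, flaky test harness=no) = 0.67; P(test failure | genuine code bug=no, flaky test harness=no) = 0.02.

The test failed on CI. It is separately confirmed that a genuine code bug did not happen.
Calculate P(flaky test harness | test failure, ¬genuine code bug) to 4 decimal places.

P(test failure | ¬genuine code bug) = 0.02·0.388 + 0.68·0.612 = 0.007760 + 0.416160 = 0.423920
Of this, 0.416160 comes from 0.68·0.612 (the flaky test harness=true cases).
So P(flaky test harness | test failure, ¬genuine code bug) = 0.416160/0.423920 ≈ 0.9817.

P(flaky test harness | test failure, ¬genuine code bug) ≈ 0.9817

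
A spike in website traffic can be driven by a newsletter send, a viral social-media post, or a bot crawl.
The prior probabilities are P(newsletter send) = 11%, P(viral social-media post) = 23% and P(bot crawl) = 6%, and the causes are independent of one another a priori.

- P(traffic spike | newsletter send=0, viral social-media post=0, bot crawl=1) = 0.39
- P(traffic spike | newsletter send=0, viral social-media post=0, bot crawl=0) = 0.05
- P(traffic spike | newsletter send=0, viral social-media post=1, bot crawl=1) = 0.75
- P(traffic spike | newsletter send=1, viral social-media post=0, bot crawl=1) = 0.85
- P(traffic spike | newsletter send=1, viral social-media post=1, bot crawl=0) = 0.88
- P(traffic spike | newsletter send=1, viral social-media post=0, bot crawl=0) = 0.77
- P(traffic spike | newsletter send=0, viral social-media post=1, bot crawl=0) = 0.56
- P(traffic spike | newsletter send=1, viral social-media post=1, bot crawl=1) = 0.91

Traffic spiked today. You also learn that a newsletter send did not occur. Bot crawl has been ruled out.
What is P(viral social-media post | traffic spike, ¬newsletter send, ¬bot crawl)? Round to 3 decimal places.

P(viral social-media post | traffic spike, ¬newsletter send, ¬bot crawl) ≈ 0.770

P(traffic spike | ¬newsletter send, ¬bot crawl) = 0.05·0.77 + 0.56·0.23 = 0.038500 + 0.128800 = 0.167300
Of this, 0.128800 comes from 0.56·0.23 (the viral social-media post=true cases).
So P(viral social-media post | traffic spike, ¬newsletter send, ¬bot crawl) = 0.128800/0.167300 ≈ 0.770.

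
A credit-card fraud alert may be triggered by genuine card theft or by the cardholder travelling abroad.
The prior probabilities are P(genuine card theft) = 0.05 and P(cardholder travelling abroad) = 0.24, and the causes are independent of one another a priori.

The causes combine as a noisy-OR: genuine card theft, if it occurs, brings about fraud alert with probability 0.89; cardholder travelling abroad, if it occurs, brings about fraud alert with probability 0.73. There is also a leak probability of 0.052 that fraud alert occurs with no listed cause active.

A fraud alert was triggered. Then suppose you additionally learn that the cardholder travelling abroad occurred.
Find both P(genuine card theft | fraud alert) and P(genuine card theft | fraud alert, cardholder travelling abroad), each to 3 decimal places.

Under noisy-OR, P(fraud alert | causes) = 1 − (1−0.052)·∏(1−qᵢ) over the active causes.
Enumerate the 4 (genuine card theft, cardholder travelling abroad) configurations and weight by the priors:
  P(fraud alert) = 0.052*0.95*0.76 + 0.74404*0.95*0.24 + 0.89572*0.05*0.76 + 0.971844*0.05*0.24
        = 0.037544 + 0.169641 + 0.034037 + 0.011662 = 0.252884
Keeping only the genuine card theft-present terms gives 0.045699, so
  P(genuine card theft | fraud alert) = 0.045699 / 0.252884 ≈ 0.181

Now condition on the additional information:
Weight on genuine card theft=true, given the evidence: 0.971844×0.05 = 0.048592
Normalizer over all consistent configurations: 0.74404×0.95 + 0.971844×0.05 = 0.755430
Posterior = 0.048592 / 0.755430 ≈ 0.064
— cardholder travelling abroad explains away the evidence for genuine card theft.

P(genuine card theft | fraud alert) ≈ 0.181; P(genuine card theft | fraud alert, cardholder travelling abroad) ≈ 0.064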